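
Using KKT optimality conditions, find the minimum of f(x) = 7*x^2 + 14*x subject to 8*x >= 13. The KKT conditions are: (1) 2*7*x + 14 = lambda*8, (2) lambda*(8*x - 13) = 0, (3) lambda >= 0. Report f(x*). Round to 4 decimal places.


Step 1: Try lambda = 0 (constraint inactive).
x_unc = -14/(2*7) = -1.0
Check: 8*-1.0 = -8.0 < 13 -- violated!
Step 2: Constraint must be active: 8*x = 13
x* = 13/8 = 1.625
lambda = (2*7*1.625 + 14)/8 = 4.5938
Step 3: Compute optimal value.
f(x*) = 7*1.625^2 + 14*1.625 = 41.2344


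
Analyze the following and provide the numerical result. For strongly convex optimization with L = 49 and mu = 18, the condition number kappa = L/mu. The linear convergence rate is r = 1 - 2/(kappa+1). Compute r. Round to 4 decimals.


Step 1: Compute the condition number.
kappa = L/mu = 49/18 = 2.7222
Step 2: Compute the convergence rate.
r = 1 - 2/(kappa + 1) = 1 - 2*mu/(L + mu) = (L - mu)/(L + mu) = 31/67 = 0.4627


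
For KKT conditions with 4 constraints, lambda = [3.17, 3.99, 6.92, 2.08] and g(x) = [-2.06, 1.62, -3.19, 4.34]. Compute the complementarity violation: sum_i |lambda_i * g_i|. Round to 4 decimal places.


KKT complementary slackness check:
lambda_1 * g_1 = 3.17 * -2.06 = -6.5302
lambda_2 * g_2 = 3.99 * 1.62 = 6.4638
lambda_3 * g_3 = 6.92 * -3.19 = -22.0748
lambda_4 * g_4 = 2.08 * 4.34 = 9.0272
Total violation = 6.5302 + 6.4638 + 22.0748 + 9.0272 = 44.096


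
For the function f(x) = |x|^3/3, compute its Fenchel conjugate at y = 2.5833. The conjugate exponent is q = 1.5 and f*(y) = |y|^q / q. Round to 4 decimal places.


The conjugate exponent q satisfies 1/p + 1/q = 1.
p = 3, so q = 3/(3 - 1) = 1.5
|y|^q = 2.5833^1.5 = 4.152
f*(2.5833) = 4.152 / 1.5 = 2.768


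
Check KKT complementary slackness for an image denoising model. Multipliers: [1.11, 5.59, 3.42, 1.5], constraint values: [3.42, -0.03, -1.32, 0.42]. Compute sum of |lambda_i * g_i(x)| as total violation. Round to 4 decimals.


KKT complementary slackness check:
lambda_1 * g_1 = 1.11 * 3.42 = 3.7962
lambda_2 * g_2 = 5.59 * -0.03 = -0.1677
lambda_3 * g_3 = 3.42 * -1.32 = -4.5144
lambda_4 * g_4 = 1.5 * 0.42 = 0.63
Total violation = 3.7962 + 0.1677 + 4.5144 + 0.63 = 9.1083


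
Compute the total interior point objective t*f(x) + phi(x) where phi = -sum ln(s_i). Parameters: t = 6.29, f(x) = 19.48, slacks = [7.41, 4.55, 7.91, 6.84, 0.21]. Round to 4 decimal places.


Step 1: Compute log-barrier.
ln values: [2.0028, 1.5151, 2.0681, 1.9228, -1.5606]
phi = -(2.0028 + 1.5151 + 2.0681 + 1.9228 - 1.5606) = -5.9482
Step 2: Compute augmented objective.
t*f(x) = 6.29*19.48 = 122.5292
Total = 122.5292 - 5.9482 = 116.581


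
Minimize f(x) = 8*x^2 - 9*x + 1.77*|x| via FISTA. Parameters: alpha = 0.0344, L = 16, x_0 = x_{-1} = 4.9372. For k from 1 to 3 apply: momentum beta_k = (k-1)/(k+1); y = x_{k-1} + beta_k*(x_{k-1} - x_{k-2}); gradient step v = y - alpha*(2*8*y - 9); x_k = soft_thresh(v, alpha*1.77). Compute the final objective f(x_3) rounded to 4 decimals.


FISTA on f(x) = 8*x^2 - 9*x + 1.77*|x|
L = 16, alpha = 0.0344
Iteration 1: beta = 0.0, y = 4.9372 + 0.0*(4.9372 - 4.9372) = 4.9372
  grad(y) = 69.9952, v = y - alpha*grad = 2.5294
  prox(v) = soft_thresh(2.5294, 0.0609) = 2.4685
Iteration 2: beta = 0.3333, y = 2.4685 + 0.3333*(2.4685 - 4.9372) = 1.6456
  grad(y) = 17.3291, v = y - alpha*grad = 1.0494
  prox(v) = soft_thresh(1.0494, 0.0609) = 0.9886
Iteration 3: beta = 0.5, y = 0.9886 + 0.5*(0.9886 - 2.4685) = 0.2486
  grad(y) = -5.0224, v = y - alpha*grad = 0.4214
  prox(v) = soft_thresh(0.4214, 0.0609) = 0.3605
f(x_3) = 8*0.3605^2 - 9*0.3605 + 1.77*|0.3605| = -1.5667


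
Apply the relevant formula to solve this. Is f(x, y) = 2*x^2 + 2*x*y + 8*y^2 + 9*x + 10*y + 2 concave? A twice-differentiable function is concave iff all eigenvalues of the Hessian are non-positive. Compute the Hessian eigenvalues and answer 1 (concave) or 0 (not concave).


The Hessian of f(x,y) = 2*x^2 + 2*x*y + 8*y^2 + 9*x + 10*y + 2 is:
H = [[4, 2], [2, 16]]
Trace = 4 + 16 = 20
Determinant = 4*16 - (2)^2 = 60
Discriminant = (20)^2 - 4*60 = 160.0
Eigenvalues: lambda_1 = 3.6754, lambda_2 = 16.3246
The function is not concave.

0


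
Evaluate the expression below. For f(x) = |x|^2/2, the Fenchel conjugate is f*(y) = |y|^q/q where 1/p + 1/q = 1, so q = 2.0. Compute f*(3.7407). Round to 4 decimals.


The conjugate exponent q satisfies 1/p + 1/q = 1.
p = 2, so q = 2/(2 - 1) = 2.0
|y|^q = 3.7407^2.0 = 13.9928
f*(3.7407) = 13.9928 / 2.0 = 6.9964


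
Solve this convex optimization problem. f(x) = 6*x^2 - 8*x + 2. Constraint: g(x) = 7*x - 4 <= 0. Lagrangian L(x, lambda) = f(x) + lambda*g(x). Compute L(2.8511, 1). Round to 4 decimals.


Step 1: Evaluate f(x).
f(2.8511) = 6*2.8511^2 - 8*2.8511 + 2 = 27.9638
Step 2: Evaluate g(x).
g(2.8511) = 7*2.8511 - 4 = 15.9577
Step 3: Compute Lagrangian.
L = 27.9638 + 1*15.9577 = 43.9215


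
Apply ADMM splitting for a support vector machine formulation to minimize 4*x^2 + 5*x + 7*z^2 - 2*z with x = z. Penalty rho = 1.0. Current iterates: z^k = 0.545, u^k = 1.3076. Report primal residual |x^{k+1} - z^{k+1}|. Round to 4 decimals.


ADMM iteration with rho = 1.0, z^k = 0.545, u^k = 1.3076
Step 1: x-update.
Minimize 4*x^2 + 5*x + (1.0/2)*(x - 0.545 + 1.3076)^2
FOC: (2*4 + 1.0)*x = -5 + 1.0*(0.545 - 1.3076)
x^{k+1} = -0.6403
Step 2: z-update.
Minimize 7*z^2 - 2*z + (1.0/2)*(-0.6403 - z + 1.3076)^2
FOC: (2*7 + 1.0)*z = 2 + 1.0*(-0.6403 + 1.3076)
z^{k+1} = 0.1778
Step 3: u-update.
u^{k+1} = 1.3076 - 0.6403 - 0.1778 = 0.4895
Step 4: Primal residual = |-0.6403 - 0.1778| = 0.8181


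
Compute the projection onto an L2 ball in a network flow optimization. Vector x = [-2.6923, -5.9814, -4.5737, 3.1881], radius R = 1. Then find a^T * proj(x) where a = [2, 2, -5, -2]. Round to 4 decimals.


Step 1: Compute ||x|| (intermediates to 6 decimals).
||x|| = sqrt((-2.6923)^2 + (-5.9814)^2 + (-4.5737)^2 + 3.1881^2) = 8.60862
Step 2: Project.
Since ||x|| > R, scale = R/||x|| = 1/8.60862 = 0.116163, proj(x) = scale * x
proj(x) = [-0.312746, -0.694817, -0.531295, 0.370339]
Step 3: Dot product.
a^T * proj(x) = 2*(-0.312746) + 2*(-0.694817) - 5*(-0.531295) - 2*0.370339 = -0.0993


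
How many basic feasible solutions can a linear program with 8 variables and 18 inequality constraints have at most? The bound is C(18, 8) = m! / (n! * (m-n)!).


Each vertex corresponds to some choice of n active constraints out of m, so the number of vertices is at most C(m, n) = m! / (n!(m-n)!).
m = 18, n = 8
Numerator: 18 * 17 * 16 * 15 * 14 * 13 * 12 * 11
Denominator: 8! = 40320
C(18, 8) = 43758


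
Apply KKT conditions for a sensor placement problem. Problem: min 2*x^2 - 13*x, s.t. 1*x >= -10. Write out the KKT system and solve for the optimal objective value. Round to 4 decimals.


Step 1: Try lambda = 0 (constraint inactive).
Stationarity: 2*2*x - 13 = 0
x* = 13/(2*2) = 3.25
Check constraint: 1*3.25 = 3.25 >= -10 -- satisfied.
Step 2: Compute optimal value.
f(x*) = 2*3.25^2 - 13*3.25 = -21.125


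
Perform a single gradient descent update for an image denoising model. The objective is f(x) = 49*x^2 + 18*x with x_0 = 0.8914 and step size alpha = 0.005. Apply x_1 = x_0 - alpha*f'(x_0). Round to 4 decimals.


We compute the gradient at x_0 and apply the update.
f'(x) = 98*x + 18
f'(0.8914) = 98*0.8914 + 18 = 105.3572
x_1 = 0.8914 - 0.005*105.3572 = 0.3646


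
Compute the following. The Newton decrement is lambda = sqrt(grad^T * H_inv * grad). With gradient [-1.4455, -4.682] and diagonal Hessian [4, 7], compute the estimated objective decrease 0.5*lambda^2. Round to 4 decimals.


Step 1: H is diagonal, so H^(-1) * g = [-0.3614, -0.6689].
Step 2: g^T H^(-1) g = sum_i g_i^2 / H_ii
  = (-1.4455)^2/4 + (-4.682)^2/7
  = 0.5224 + 3.1316 = 3.654
Step 3: Objective decrease = 0.5 * g^T H^(-1) g = 1.827


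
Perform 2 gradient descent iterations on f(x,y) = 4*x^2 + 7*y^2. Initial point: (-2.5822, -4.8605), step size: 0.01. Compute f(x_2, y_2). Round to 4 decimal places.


Gradient descent on f(x,y) = 4*x^2 + 7*y^2.
Starting point: (-2.5822, -4.8605), alpha = 0.01
Step 1: grad_x = 2*4*-2.5822 = -20.6576, grad_y = 2*7*-4.8605 = -68.047
  x_1 = -2.5822 - 0.01*-20.6576 = -2.3756
  y_1 = -4.8605 - 0.01*-68.047 = -4.18
Step 2: grad_x = 2*4*-2.3756 = -19.005, grad_y = 2*7*-4.18 = -58.5204
  x_2 = -2.3756 - 0.01*-19.005 = -2.1856
  y_2 = -4.18 - 0.01*-58.5204 = -3.5948
f(-2.1856, -3.5948) = 4*(-2.1856)^2 + 7*(-3.5948)^2 = 109.5663


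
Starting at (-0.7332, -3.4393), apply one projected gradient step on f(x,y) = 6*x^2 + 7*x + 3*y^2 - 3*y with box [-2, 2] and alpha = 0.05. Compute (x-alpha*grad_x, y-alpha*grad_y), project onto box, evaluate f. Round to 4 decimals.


Step 1: Compute gradient at (-0.7332, -3.4393).
grad_x = 2*6*-0.7332 + 7 = -1.7984
grad_y = 2*3*-3.4393 - 3 = -23.6358
Step 2: Gradient step.
x_raw = -0.7332 - 0.05*-1.7984 = -0.6433
y_raw = -3.4393 - 0.05*-23.6358 = -2.2575
Step 3: Project onto [-2, 2].
x_proj = clip(-0.6433) = -0.6433
y_proj = clip(-2.2575) = -2.0
Step 4: Evaluate f.
f(-0.6433, -2.0) = 15.9799


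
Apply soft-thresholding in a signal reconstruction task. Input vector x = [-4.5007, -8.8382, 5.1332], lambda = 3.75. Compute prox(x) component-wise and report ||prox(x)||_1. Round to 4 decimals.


Soft-thresholding with lambda = 3.75:
prox(-4.5007) = sign(-4.5007)*max(|-4.5007| - 3.75, 0) = -0.7507
prox(-8.8382) = sign(-8.8382)*max(|-8.8382| - 3.75, 0) = -5.0882
prox(5.1332) = sign(5.1332)*max(|5.1332| - 3.75, 0) = 1.3832
prox(x) = [-0.7507, -5.0882, 1.3832]
||prox(x)||_1 = 0.7507 + 5.0882 + 1.3832 = 7.2221


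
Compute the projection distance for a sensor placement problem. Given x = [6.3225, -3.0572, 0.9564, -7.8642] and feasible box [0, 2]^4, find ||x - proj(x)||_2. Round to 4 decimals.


Project each component onto [0, 2].
clip(6.3225) = 2.0, clip(-3.0572) = 0.0, clip(0.9564) = 0.9564, clip(-7.8642) = 0.0
Projection = [2.0, 0.0, 0.9564, 0.0]
Squared diffs: [18.684, 9.3465, 0.0, 61.8456]
Distance = sqrt(89.8761) = 9.4803


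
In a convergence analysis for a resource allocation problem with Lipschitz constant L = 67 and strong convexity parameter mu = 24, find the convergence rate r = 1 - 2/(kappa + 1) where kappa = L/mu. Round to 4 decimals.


Step 1: Compute the condition number.
kappa = L/mu = 67/24 = 2.7917
Step 2: Compute the convergence rate.
r = 1 - 2/(kappa + 1) = 1 - 2*mu/(L + mu) = (L - mu)/(L + mu) = 43/91 = 0.4725


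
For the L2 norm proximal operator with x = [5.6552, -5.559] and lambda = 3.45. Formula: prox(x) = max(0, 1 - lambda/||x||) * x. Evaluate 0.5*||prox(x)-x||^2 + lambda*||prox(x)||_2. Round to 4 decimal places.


Step 1: Compute ||x||.
||x|| = 7.9299
Step 2: Compute scaling factor.
scale = max(0, 1 - 3.45/7.9299) = 0.5649
Step 3: prox(x) = [3.1948, -3.1405]
||prox(x)|| = 4.4799
Step 4: Proximal objective.
0.5*||prox-x||^2 = 5.9513
lambda*||prox|| = 15.4557
Total = 21.407


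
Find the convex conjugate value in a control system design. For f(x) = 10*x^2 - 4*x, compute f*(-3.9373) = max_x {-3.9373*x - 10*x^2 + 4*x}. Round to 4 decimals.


f*(y) = sup_x {y*x - a*x^2 - b*x} = sup_x {(y-b)*x - a*x^2}
FOC: (y - b) - 2a*x = 0 => x* = (y - b)/(2a)
x* = (-3.9373 + 4)/(2*10) = 0.0031
f*(-3.9373) = (y-b)^2/(4a) = (-3.9373 + 4)^2/(4*10)
= 0.0039/40 = 0.0001


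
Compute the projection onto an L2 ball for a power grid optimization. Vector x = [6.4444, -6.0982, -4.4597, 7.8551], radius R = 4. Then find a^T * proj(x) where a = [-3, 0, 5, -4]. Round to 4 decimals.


Step 1: Compute ||x|| (intermediates to 6 decimals).
||x|| = sqrt(6.4444^2 + (-6.0982)^2 + (-4.4597)^2 + 7.8551^2) = 12.661353
Step 2: Project.
Since ||x|| > R, scale = R/||x|| = 4/12.661353 = 0.315922, proj(x) = scale * x
proj(x) = [2.035928, -1.926556, -1.408917, 2.481599]
Step 3: Dot product.
a^T * proj(x) = -3*2.035928 + 0*(-1.926556) + 5*(-1.408917) - 4*2.481599 = -23.0788


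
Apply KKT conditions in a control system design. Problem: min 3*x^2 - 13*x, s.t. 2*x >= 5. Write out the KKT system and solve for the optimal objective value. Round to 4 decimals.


Step 1: Try lambda = 0 (constraint inactive).
x_unc = 13/(2*3) = 2.1667
Check: 2*2.1667 = 4.3334 < 5 -- violated!
Step 2: Constraint must be active: 2*x = 5
x* = 5/2 = 2.5
lambda = (2*3*2.5 - 13)/2 = 1.0
Step 3: Compute optimal value.
f(x*) = 3*2.5^2 - 13*2.5 = -13.75


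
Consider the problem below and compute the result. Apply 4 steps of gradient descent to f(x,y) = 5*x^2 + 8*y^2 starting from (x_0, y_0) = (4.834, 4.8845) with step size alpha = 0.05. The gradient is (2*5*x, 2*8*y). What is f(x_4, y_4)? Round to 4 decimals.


Gradient descent on f(x,y) = 5*x^2 + 8*y^2.
Starting point: (4.834, 4.8845), alpha = 0.05
Step 1: grad_x = 2*5*4.834 = 48.34, grad_y = 2*8*4.8845 = 78.152
  x_1 = 4.834 - 0.05*48.34 = 2.417
  y_1 = 4.8845 - 0.05*78.152 = 0.9769
Step 2: grad_x = 2*5*2.417 = 24.17, grad_y = 2*8*0.9769 = 15.6304
  x_2 = 2.417 - 0.05*24.17 = 1.2085
  y_2 = 0.9769 - 0.05*15.6304 = 0.1954
Step 3: grad_x = 2*5*1.2085 = 12.085, grad_y = 2*8*0.1954 = 3.1261
  x_3 = 1.2085 - 0.05*12.085 = 0.6043
  y_3 = 0.1954 - 0.05*3.1261 = 0.0391
Step 4: grad_x = 2*5*0.6043 = 6.0425, grad_y = 2*8*0.0391 = 0.6252
  x_4 = 0.6043 - 0.05*6.0425 = 0.3021
  y_4 = 0.0391 - 0.05*0.6252 = 0.0078
f(0.3021, 0.0078) = 5*0.3021^2 + 8*0.0078^2 = 0.4569


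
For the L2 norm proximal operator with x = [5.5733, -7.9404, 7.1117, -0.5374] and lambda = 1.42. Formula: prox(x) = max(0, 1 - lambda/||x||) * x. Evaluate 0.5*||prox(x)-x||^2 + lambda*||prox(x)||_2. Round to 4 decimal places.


Step 1: Compute ||x||.
||x|| = 12.0406
Step 2: Compute scaling factor.
scale = max(0, 1 - 1.42/12.0406) = 0.8821
Step 3: prox(x) = [4.916, -7.004, 6.273, -0.474]
||prox(x)|| = 10.6206
Step 4: Proximal objective.
0.5*||prox-x||^2 = 1.0082
lambda*||prox|| = 15.0813
Total = 16.0895


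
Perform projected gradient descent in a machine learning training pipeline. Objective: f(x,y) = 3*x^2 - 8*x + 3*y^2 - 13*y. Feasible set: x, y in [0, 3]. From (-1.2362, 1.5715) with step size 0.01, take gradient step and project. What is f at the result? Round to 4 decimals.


Step 1: Compute gradient at (-1.2362, 1.5715).
grad_x = 2*3*-1.2362 - 8 = -15.4172
grad_y = 2*3*1.5715 - 13 = -3.571
Step 2: Gradient step.
x_raw = -1.2362 - 0.01*-15.4172 = -1.082
y_raw = 1.5715 - 0.01*-3.571 = 1.6072
Step 3: Project onto [0, 3].
x_proj = clip(-1.082) = 0.0
y_proj = clip(1.6072) = 1.6072
Step 4: Evaluate f.
f(0.0, 1.6072) = -13.1444


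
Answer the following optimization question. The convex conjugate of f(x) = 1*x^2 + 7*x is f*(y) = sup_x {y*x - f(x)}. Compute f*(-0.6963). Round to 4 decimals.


f*(y) = sup_x {y*x - a*x^2 - b*x} = sup_x {(y-b)*x - a*x^2}
FOC: (y - b) - 2a*x = 0 => x* = (y - b)/(2a)
x* = (-0.6963 - 7)/(2*1) = -3.8482
f*(-0.6963) = (y-b)^2/(4a) = (-0.6963 - 7)^2/(4*1)
= 59.233/4 = 14.8083


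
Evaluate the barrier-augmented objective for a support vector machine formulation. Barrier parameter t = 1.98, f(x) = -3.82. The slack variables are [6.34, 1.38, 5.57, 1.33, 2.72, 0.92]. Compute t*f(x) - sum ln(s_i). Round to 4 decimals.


Step 1: Compute log-barrier.
ln values: [1.8469, 0.3221, 1.7174, 0.2852, 1.0006, -0.0834]
phi = -(1.8469 + 0.3221 + 1.7174 + 0.2852 + 1.0006 - 0.0834) = -5.0888
Step 2: Compute augmented objective.
t*f(x) = 1.98*-3.82 = -7.5636
Total = -7.5636 - 5.0888 = -12.6524


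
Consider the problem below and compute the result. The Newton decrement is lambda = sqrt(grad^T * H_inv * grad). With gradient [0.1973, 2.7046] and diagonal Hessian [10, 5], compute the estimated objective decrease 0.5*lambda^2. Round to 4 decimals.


Step 1: H is diagonal, so H^(-1) * g = [0.0197, 0.5409].
Step 2: g^T H^(-1) g = sum_i g_i^2 / H_ii
  = (0.1973)^2/10 + (2.7046)^2/5
  = 0.0039 + 1.463 = 1.4669
Step 3: Objective decrease = 0.5 * g^T H^(-1) g = 0.7334


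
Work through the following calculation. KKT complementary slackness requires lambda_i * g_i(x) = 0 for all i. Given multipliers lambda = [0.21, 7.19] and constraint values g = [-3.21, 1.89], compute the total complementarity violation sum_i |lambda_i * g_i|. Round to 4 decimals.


KKT complementary slackness check:
lambda_1 * g_1 = 0.21 * -3.21 = -0.6741
lambda_2 * g_2 = 7.19 * 1.89 = 13.5891
Total violation = 0.6741 + 13.5891 = 14.2632


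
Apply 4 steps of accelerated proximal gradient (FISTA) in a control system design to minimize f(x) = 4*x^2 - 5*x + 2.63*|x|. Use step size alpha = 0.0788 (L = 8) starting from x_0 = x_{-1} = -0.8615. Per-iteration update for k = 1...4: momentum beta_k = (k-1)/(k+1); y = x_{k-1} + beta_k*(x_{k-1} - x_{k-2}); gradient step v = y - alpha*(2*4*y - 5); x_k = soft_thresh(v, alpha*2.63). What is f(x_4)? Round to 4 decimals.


FISTA on f(x) = 4*x^2 - 5*x + 2.63*|x|
L = 8, alpha = 0.0788
Iteration 1: beta = 0.0, y = -0.8615 + 0.0*(-0.8615 + 0.8615) = -0.8615
  grad(y) = -11.892, v = y - alpha*grad = 0.0756
  prox(v) = soft_thresh(0.0756, 0.2072) = 0.0
Iteration 2: beta = 0.3333, y = 0.0 + 0.3333*(0.0 + 0.8615) = 0.2872
  grad(y) = -2.7027, v = y - alpha*grad = 0.5001
  prox(v) = soft_thresh(0.5001, 0.2072) = 0.2929
Iteration 3: beta = 0.5, y = 0.2929 + 0.5*(0.2929 - 0.0) = 0.4393
  grad(y) = -1.4853, v = y - alpha*grad = 0.5564
  prox(v) = soft_thresh(0.5564, 0.2072) = 0.3491
Iteration 4: beta = 0.6, y = 0.3491 + 0.6*(0.3491 - 0.2929) = 0.3829
  grad(y) = -1.9369, v = y - alpha*grad = 0.5355
  prox(v) = soft_thresh(0.5355, 0.2072) = 0.3283
f(x_4) = 4*0.3283^2 - 5*0.3283 + 2.63*|0.3283| = -0.347


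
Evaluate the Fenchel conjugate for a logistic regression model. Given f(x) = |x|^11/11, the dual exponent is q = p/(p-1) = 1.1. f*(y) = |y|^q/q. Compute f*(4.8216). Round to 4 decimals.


The conjugate exponent q satisfies 1/p + 1/q = 1.
p = 11, so q = 11/(11 - 1) = 1.1
|y|^q = 4.8216^1.1 = 5.643
f*(4.8216) = 5.643 / 1.1 = 5.13


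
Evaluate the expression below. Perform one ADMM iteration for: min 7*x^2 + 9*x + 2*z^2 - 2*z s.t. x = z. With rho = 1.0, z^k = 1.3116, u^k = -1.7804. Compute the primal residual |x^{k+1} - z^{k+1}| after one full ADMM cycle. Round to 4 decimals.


ADMM iteration with rho = 1.0, z^k = 1.3116, u^k = -1.7804
Step 1: x-update.
Minimize 7*x^2 + 9*x + (1.0/2)*(x - 1.3116 - 1.7804)^2
FOC: (2*7 + 1.0)*x = -9 + 1.0*(1.3116 + 1.7804)
x^{k+1} = -0.3939
Step 2: z-update.
Minimize 2*z^2 - 2*z + (1.0/2)*(-0.3939 - z - 1.7804)^2
FOC: (2*2 + 1.0)*z = 2 + 1.0*(-0.3939 - 1.7804)
z^{k+1} = -0.0349
Step 3: u-update.
u^{k+1} = -1.7804 - 0.3939 + 0.0349 = -2.1394
Step 4: Primal residual = |-0.3939 + 0.0349| = 0.359


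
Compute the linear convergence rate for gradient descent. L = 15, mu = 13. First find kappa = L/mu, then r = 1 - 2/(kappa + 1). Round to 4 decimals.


Step 1: Compute the condition number.
kappa = L/mu = 15/13 = 1.1538
Step 2: Compute the convergence rate.
r = 1 - 2/(kappa + 1) = 1 - 2*mu/(L + mu) = (L - mu)/(L + mu) = 2/28 = 0.0714


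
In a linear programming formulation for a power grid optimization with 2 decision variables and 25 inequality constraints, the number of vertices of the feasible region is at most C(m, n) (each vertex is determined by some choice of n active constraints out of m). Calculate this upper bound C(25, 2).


Each vertex corresponds to some choice of n active constraints out of m, so the number of vertices is at most C(m, n) = m! / (n!(m-n)!).
m = 25, n = 2
Numerator: 25 * 24
Denominator: 2! = 2
C(25, 2) = 300


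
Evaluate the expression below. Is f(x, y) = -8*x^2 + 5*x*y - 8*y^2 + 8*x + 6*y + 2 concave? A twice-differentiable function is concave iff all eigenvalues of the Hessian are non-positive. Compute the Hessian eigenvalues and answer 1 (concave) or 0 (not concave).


The Hessian of f(x,y) = -8*x^2 + 5*x*y - 8*y^2 + 8*x + 6*y + 2 is:
H = [[-16, 5], [5, -16]]
Trace = -16 - 16 = -32
Determinant = -16*-16 - (5)^2 = 231
Discriminant = (-32)^2 - 4*231 = 100.0
Eigenvalues: lambda_1 = -21.0, lambda_2 = -11.0
The function is concave.

1


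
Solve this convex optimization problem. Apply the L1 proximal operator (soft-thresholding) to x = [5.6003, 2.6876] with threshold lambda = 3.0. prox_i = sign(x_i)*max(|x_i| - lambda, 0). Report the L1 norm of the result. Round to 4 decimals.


Soft-thresholding with lambda = 3.0:
prox(5.6003) = sign(5.6003)*max(|5.6003| - 3.0, 0) = 2.6003
prox(2.6876) = sign(2.6876)*max(|2.6876| - 3.0, 0) = 0.0
prox(x) = [2.6003, 0.0]
||prox(x)||_1 = 2.6003 + 0.0 = 2.6003


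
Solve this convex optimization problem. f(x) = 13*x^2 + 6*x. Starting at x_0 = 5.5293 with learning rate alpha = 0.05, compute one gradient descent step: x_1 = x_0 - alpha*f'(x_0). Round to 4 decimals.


We compute the gradient at x_0 and apply the update.
f'(x) = 26*x + 6
f'(5.5293) = 26*5.5293 + 6 = 149.7618
x_1 = 5.5293 - 0.05*149.7618 = -1.9588


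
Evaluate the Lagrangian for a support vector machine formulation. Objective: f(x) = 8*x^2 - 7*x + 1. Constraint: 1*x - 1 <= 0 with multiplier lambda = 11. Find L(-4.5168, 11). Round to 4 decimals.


Step 1: Evaluate f(x).
f(-4.5168) = 8*(-4.5168)^2 - 7*(-4.5168) + 1 = 195.8295
Step 2: Evaluate g(x).
g(-4.5168) = 1*-4.5168 - 1 = -5.5168
Step 3: Compute Lagrangian.
L = 195.8295 + 11*-5.5168 = 135.1447


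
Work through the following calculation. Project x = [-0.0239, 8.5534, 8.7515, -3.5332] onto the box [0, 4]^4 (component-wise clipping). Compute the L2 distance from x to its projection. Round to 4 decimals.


Project each component onto [0, 4].
clip(-0.0239) = 0.0, clip(8.5534) = 4.0, clip(8.7515) = 4.0, clip(-3.5332) = 0.0
Projection = [0.0, 4.0, 4.0, 0.0]
Squared diffs: [0.0006, 20.7335, 22.5768, 12.4835]
Distance = sqrt(55.7944) = 7.4696


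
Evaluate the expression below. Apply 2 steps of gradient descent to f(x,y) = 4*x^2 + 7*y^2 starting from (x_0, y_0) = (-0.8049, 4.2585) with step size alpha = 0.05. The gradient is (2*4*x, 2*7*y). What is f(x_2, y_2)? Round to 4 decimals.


Gradient descent on f(x,y) = 4*x^2 + 7*y^2.
Starting point: (-0.8049, 4.2585), alpha = 0.05
Step 1: grad_x = 2*4*-0.8049 = -6.4392, grad_y = 2*7*4.2585 = 59.619
  x_1 = -0.8049 - 0.05*-6.4392 = -0.4829
  y_1 = 4.2585 - 0.05*59.619 = 1.2776
Step 2: grad_x = 2*4*-0.4829 = -3.8635, grad_y = 2*7*1.2776 = 17.8857
  x_2 = -0.4829 - 0.05*-3.8635 = -0.2898
  y_2 = 1.2776 - 0.05*17.8857 = 0.3833
f(-0.2898, 0.3833) = 4*(-0.2898)^2 + 7*0.3833^2 = 1.3641


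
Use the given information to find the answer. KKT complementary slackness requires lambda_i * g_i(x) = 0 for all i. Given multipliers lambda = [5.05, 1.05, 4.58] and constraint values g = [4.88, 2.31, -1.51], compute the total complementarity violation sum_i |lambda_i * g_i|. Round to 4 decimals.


KKT complementary slackness check:
lambda_1 * g_1 = 5.05 * 4.88 = 24.644
lambda_2 * g_2 = 1.05 * 2.31 = 2.4255
lambda_3 * g_3 = 4.58 * -1.51 = -6.9158
Total violation = 24.644 + 2.4255 + 6.9158 = 33.9853


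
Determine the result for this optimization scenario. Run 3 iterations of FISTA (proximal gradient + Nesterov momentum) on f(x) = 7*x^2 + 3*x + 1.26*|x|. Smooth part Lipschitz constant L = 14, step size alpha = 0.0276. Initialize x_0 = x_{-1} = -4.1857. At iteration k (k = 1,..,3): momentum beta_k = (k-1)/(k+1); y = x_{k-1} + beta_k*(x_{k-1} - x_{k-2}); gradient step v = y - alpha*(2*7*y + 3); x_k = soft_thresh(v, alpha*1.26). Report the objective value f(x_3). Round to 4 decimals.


FISTA on f(x) = 7*x^2 + 3*x + 1.26*|x|
L = 14, alpha = 0.0276
Iteration 1: beta = 0.0, y = -4.1857 + 0.0*(-4.1857 + 4.1857) = -4.1857
  grad(y) = -55.5998, v = y - alpha*grad = -2.6511
  prox(v) = soft_thresh(-2.6511, 0.0348) = -2.6164
Iteration 2: beta = 0.3333, y = -2.6164 + 0.3333*(-2.6164 + 4.1857) = -2.0933
  grad(y) = -26.3056, v = y - alpha*grad = -1.3672
  prox(v) = soft_thresh(-1.3672, 0.0348) = -1.3324
Iteration 3: beta = 0.5, y = -1.3324 + 0.5*(-1.3324 + 2.6164) = -0.6905
  grad(y) = -6.6668, v = y - alpha*grad = -0.5065
  prox(v) = soft_thresh(-0.5065, 0.0348) = -0.4717
f(x_3) = 7*(-0.4717)^2 + 3*(-0.4717) + 1.26*|-0.4717| = 0.7368


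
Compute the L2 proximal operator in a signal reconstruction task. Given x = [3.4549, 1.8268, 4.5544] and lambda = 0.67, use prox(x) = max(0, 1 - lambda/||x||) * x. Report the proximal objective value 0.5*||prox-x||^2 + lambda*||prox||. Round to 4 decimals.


Step 1: Compute ||x||.
||x|| = 6.0013
Step 2: Compute scaling factor.
scale = max(0, 1 - 0.67/6.0013) = 0.8884
Step 3: prox(x) = [3.0692, 1.6229, 4.0459]
||prox(x)|| = 5.3313
Step 4: Proximal objective.
0.5*||prox-x||^2 = 0.2245
lambda*||prox|| = 3.572
Total = 3.7964


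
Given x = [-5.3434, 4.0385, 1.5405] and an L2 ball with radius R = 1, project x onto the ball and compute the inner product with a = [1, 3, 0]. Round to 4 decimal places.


Step 1: Compute ||x|| (intermediates to 6 decimals).
||x|| = sqrt((-5.3434)^2 + 4.0385^2 + 1.5405^2) = 6.872739
Step 2: Project.
Since ||x|| > R, scale = R/||x|| = 1/6.872739 = 0.145502, proj(x) = scale * x
proj(x) = [-0.777475, 0.58761, 0.224146]
Step 3: Dot product.
a^T * proj(x) = 1*(-0.777475) + 3*0.58761 + 0*0.224146 = 0.9854


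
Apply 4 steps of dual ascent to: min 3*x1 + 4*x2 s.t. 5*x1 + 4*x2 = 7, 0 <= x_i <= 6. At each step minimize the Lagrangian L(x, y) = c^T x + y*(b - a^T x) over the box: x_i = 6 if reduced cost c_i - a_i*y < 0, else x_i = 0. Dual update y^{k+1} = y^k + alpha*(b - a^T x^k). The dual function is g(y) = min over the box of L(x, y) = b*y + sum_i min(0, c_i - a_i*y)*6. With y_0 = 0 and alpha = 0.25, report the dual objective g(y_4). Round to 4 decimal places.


Dual ascent for LP: min 3*x1 + 4*x2, 5*x1 + 4*x2 = 7, 0 <= x_i <= 6
Step 1: y^k = 0.0, reduced costs: (3.0, 4.0)
  x^k = (0.0, 0.0), subgradient = b - a^T x = 7.0
  y^{k+1} = 0.0 + 0.25*7.0 = 1.75
Step 2: y^k = 1.75, reduced costs: (-5.75, -3.0)
  x^k = (6.0, 6.0), subgradient = b - a^T x = -47.0
  y^{k+1} = 1.75 + 0.25*-47.0 = -10.0
Step 3: y^k = -10.0, reduced costs: (53.0, 44.0)
  x^k = (0.0, 0.0), subgradient = b - a^T x = 7.0
  y^{k+1} = -10.0 + 0.25*7.0 = -8.25
Step 4: y^k = -8.25, reduced costs: (44.25, 37.0)
  x^k = (0.0, 0.0), subgradient = b - a^T x = 7.0
  y^{k+1} = -8.25 + 0.25*7.0 = -6.5
Dual objective at y_4 = -6.5: reduced costs (35.5, 30.0), box minimizer x = (0.0, 0.0)
g(y_4) = b*y + (c1 - a1*y)*x1 + (c2 - a2*y)*x2 = 7*(-6.5) + 35.5*0.0 + 30.0*0.0 = -45.5 + 0.0 + 0.0 = -45.5


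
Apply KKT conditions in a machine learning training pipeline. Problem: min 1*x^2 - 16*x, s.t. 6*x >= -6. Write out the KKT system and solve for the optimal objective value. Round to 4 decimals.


Step 1: Try lambda = 0 (constraint inactive).
Stationarity: 2*1*x - 16 = 0
x* = 16/(2*1) = 8.0
Check constraint: 6*8.0 = 48.0 >= -6 -- satisfied.
Step 2: Compute optimal value.
f(x*) = 1*8.0^2 - 16*8.0 = -64.0


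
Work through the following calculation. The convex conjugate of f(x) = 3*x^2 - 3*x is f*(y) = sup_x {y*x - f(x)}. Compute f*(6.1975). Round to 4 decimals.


f*(y) = sup_x {y*x - a*x^2 - b*x} = sup_x {(y-b)*x - a*x^2}
FOC: (y - b) - 2a*x = 0 => x* = (y - b)/(2a)
x* = (6.1975 + 3)/(2*3) = 1.5329
f*(6.1975) = (y-b)^2/(4a) = (6.1975 + 3)^2/(4*3)
= 84.594/12 = 7.0495


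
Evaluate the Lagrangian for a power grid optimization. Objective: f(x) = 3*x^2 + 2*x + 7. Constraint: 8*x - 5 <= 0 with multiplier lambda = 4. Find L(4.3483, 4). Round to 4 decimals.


Step 1: Evaluate f(x).
f(4.3483) = 3*4.3483^2 + 2*4.3483 + 7 = 72.4197
Step 2: Evaluate g(x).
g(4.3483) = 8*4.3483 - 5 = 29.7864
Step 3: Compute Lagrangian.
L = 72.4197 + 4*29.7864 = 191.5653


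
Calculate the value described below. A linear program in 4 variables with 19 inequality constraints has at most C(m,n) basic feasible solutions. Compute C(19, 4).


Each vertex corresponds to some choice of n active constraints out of m, so the number of vertices is at most C(m, n) = m! / (n!(m-n)!).
m = 19, n = 4
Numerator: 19 * 18 * 17 * 16
Denominator: 4! = 24
C(19, 4) = 3876


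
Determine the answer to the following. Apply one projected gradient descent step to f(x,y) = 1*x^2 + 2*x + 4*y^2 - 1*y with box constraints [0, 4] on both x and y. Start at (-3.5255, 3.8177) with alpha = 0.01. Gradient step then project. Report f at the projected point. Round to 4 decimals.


Step 1: Compute gradient at (-3.5255, 3.8177).
grad_x = 2*1*-3.5255 + 2 = -5.051
grad_y = 2*4*3.8177 - 1 = 29.5416
Step 2: Gradient step.
x_raw = -3.5255 - 0.01*-5.051 = -3.475
y_raw = 3.8177 - 0.01*29.5416 = 3.5223
Step 3: Project onto [0, 4].
x_proj = clip(-3.475) = 0.0
y_proj = clip(3.5223) = 3.5223
Step 4: Evaluate f.
f(0.0, 3.5223) = 46.1037


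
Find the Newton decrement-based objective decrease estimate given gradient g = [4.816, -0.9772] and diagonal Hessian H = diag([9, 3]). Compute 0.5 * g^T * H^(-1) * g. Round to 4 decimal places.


Step 1: H is diagonal, so H^(-1) * g = [0.5351, -0.3257].
Step 2: g^T H^(-1) g = sum_i g_i^2 / H_ii
  = (4.816)^2/9 + (-0.9772)^2/3
  = 2.5771 + 0.3183 = 2.8954
Step 3: Objective decrease = 0.5 * g^T H^(-1) g = 1.4477


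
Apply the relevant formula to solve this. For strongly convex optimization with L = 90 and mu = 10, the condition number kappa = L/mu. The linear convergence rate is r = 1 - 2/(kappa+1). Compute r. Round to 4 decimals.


Step 1: Compute the condition number.
kappa = L/mu = 90/10 = 9.0
Step 2: Compute the convergence rate.
r = 1 - 2/(kappa + 1) = 1 - 2*mu/(L + mu) = (L - mu)/(L + mu) = 80/100 = 0.8


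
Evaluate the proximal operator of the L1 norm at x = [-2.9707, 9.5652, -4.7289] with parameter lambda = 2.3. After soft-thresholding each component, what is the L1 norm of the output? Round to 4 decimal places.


Soft-thresholding with lambda = 2.3:
prox(-2.9707) = sign(-2.9707)*max(|-2.9707| - 2.3, 0) = -0.6707
prox(9.5652) = sign(9.5652)*max(|9.5652| - 2.3, 0) = 7.2652
prox(-4.7289) = sign(-4.7289)*max(|-4.7289| - 2.3, 0) = -2.4289
prox(x) = [-0.6707, 7.2652, -2.4289]
||prox(x)||_1 = 0.6707 + 7.2652 + 2.4289 = 10.3648


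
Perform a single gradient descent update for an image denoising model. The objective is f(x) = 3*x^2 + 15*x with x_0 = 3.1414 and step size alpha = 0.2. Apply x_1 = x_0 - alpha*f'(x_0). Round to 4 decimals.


We compute the gradient at x_0 and apply the update.
f'(x) = 6*x + 15
f'(3.1414) = 6*3.1414 + 15 = 33.8484
x_1 = 3.1414 - 0.2*33.8484 = -3.6283


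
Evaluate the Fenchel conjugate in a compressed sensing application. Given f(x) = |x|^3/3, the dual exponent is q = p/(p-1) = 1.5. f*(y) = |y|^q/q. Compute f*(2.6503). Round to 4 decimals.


The conjugate exponent q satisfies 1/p + 1/q = 1.
p = 3, so q = 3/(3 - 1) = 1.5
|y|^q = 2.6503^1.5 = 4.3146
f*(2.6503) = 4.3146 / 1.5 = 2.8764


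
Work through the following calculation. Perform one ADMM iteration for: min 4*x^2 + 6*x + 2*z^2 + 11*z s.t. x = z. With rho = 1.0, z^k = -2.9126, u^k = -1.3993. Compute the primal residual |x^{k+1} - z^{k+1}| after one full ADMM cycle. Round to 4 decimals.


ADMM iteration with rho = 1.0, z^k = -2.9126, u^k = -1.3993
Step 1: x-update.
Minimize 4*x^2 + 6*x + (1.0/2)*(x + 2.9126 - 1.3993)^2
FOC: (2*4 + 1.0)*x = -6 + 1.0*(-2.9126 + 1.3993)
x^{k+1} = -0.8348
Step 2: z-update.
Minimize 2*z^2 + 11*z + (1.0/2)*(-0.8348 - z - 1.3993)^2
FOC: (2*2 + 1.0)*z = -11 + 1.0*(-0.8348 - 1.3993)
z^{k+1} = -2.6468
Step 3: u-update.
u^{k+1} = -1.3993 - 0.8348 + 2.6468 = 0.4127
Step 4: Primal residual = |-0.8348 + 2.6468| = 1.812


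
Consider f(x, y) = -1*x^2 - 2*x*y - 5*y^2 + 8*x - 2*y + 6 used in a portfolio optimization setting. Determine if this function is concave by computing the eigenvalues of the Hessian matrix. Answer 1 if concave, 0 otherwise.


The Hessian of f(x,y) = -1*x^2 - 2*x*y - 5*y^2 + 8*x - 2*y + 6 is:
H = [[-2, -2], [-2, -10]]
Trace = -2 - 10 = -12
Determinant = -2*-10 - (-2)^2 = 16
Discriminant = (-12)^2 - 4*16 = 80.0
Eigenvalues: lambda_1 = -10.4721, lambda_2 = -1.5279
The function is concave.

1


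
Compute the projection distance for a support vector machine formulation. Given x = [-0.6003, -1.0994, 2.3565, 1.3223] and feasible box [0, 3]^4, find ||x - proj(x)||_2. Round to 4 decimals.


Project each component onto [0, 3].
clip(-0.6003) = 0.0, clip(-1.0994) = 0.0, clip(2.3565) = 2.3565, clip(1.3223) = 1.3223
Projection = [0.0, 0.0, 2.3565, 1.3223]
Squared diffs: [0.3604, 1.2087, 0.0, 0.0]
Distance = sqrt(1.5691) = 1.2526


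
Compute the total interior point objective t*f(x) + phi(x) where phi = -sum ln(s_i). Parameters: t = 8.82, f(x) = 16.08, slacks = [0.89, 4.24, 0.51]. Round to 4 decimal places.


Step 1: Compute log-barrier.
ln values: [-0.1165, 1.4446, -0.6733]
phi = -(-0.1165 + 1.4446 - 0.6733) = -0.6547
Step 2: Compute augmented objective.
t*f(x) = 8.82*16.08 = 141.8256
Total = 141.8256 - 0.6547 = 141.1709


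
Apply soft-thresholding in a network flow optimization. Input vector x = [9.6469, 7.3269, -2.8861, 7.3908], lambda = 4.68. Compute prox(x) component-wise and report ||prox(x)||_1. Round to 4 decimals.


Soft-thresholding with lambda = 4.68:
prox(9.6469) = sign(9.6469)*max(|9.6469| - 4.68, 0) = 4.9669
prox(7.3269) = sign(7.3269)*max(|7.3269| - 4.68, 0) = 2.6469
prox(-2.8861) = sign(-2.8861)*max(|-2.8861| - 4.68, 0) = 0.0
prox(7.3908) = sign(7.3908)*max(|7.3908| - 4.68, 0) = 2.7108
prox(x) = [4.9669, 2.6469, 0.0, 2.7108]
||prox(x)||_1 = 4.9669 + 2.6469 + 0.0 + 2.7108 = 10.3246


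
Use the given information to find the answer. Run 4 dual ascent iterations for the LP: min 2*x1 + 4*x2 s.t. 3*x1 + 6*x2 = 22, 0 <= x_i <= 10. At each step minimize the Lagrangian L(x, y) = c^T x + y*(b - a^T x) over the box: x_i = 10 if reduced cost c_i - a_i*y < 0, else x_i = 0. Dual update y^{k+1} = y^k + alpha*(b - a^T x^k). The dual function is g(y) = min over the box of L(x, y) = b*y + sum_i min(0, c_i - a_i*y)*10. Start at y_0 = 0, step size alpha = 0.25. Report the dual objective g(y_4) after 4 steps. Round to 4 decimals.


Dual ascent for LP: min 2*x1 + 4*x2, 3*x1 + 6*x2 = 22, 0 <= x_i <= 10
Step 1: y^k = 0.0, reduced costs: (2.0, 4.0)
  x^k = (0.0, 0.0), subgradient = b - a^T x = 22.0
  y^{k+1} = 0.0 + 0.25*22.0 = 5.5
Step 2: y^k = 5.5, reduced costs: (-14.5, -29.0)
  x^k = (10.0, 10.0), subgradient = b - a^T x = -68.0
  y^{k+1} = 5.5 + 0.25*-68.0 = -11.5
Step 3: y^k = -11.5, reduced costs: (36.5, 73.0)
  x^k = (0.0, 0.0), subgradient = b - a^T x = 22.0
  y^{k+1} = -11.5 + 0.25*22.0 = -6.0
Step 4: y^k = -6.0, reduced costs: (20.0, 40.0)
  x^k = (0.0, 0.0), subgradient = b - a^T x = 22.0
  y^{k+1} = -6.0 + 0.25*22.0 = -0.5
Dual objective at y_4 = -0.5: reduced costs (3.5, 7.0), box minimizer x = (0.0, 0.0)
g(y_4) = b*y + (c1 - a1*y)*x1 + (c2 - a2*y)*x2 = 22*(-0.5) + 3.5*0.0 + 7.0*0.0 = -11.0 + 0.0 + 0.0 = -11.0


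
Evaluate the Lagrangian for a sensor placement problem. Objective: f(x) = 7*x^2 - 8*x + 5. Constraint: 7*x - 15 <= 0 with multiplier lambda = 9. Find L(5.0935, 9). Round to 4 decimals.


Step 1: Evaluate f(x).
f(5.0935) = 7*5.0935^2 - 8*5.0935 + 5 = 145.8582
Step 2: Evaluate g(x).
g(5.0935) = 7*5.0935 - 15 = 20.6545
Step 3: Compute Lagrangian.
L = 145.8582 + 9*20.6545 = 331.7487


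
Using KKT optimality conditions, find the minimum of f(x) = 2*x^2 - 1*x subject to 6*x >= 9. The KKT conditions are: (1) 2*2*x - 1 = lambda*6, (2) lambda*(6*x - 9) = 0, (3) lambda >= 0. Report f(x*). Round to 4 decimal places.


Step 1: Try lambda = 0 (constraint inactive).
x_unc = 1/(2*2) = 0.25
Check: 6*0.25 = 1.5 < 9 -- violated!
Step 2: Constraint must be active: 6*x = 9
x* = 9/6 = 1.5
lambda = (2*2*1.5 - 1)/6 = 0.8333
Step 3: Compute optimal value.
f(x*) = 2*1.5^2 - 1*1.5 = 3.0


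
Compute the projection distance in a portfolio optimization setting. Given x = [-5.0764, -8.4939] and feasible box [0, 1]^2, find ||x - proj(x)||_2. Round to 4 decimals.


Project each component onto [0, 1].
clip(-5.0764) = 0.0, clip(-8.4939) = 0.0
Projection = [0.0, 0.0]
Squared diffs: [25.7698, 72.1463]
Distance = sqrt(97.9161) = 9.8953


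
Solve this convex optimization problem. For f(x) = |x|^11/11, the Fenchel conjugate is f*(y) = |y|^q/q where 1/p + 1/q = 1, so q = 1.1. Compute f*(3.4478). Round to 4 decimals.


The conjugate exponent q satisfies 1/p + 1/q = 1.
p = 11, so q = 11/(11 - 1) = 1.1
|y|^q = 3.4478^1.1 = 3.9021
f*(3.4478) = 3.9021 / 1.1 = 3.5473


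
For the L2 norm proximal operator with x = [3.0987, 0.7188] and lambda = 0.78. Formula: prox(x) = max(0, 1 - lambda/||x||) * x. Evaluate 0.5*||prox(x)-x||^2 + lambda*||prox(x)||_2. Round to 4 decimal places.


Step 1: Compute ||x||.
||x|| = 3.181
Step 2: Compute scaling factor.
scale = max(0, 1 - 0.78/3.181) = 0.7548
Step 3: prox(x) = [2.3389, 0.5425]
||prox(x)|| = 2.401
Step 4: Proximal objective.
0.5*||prox-x||^2 = 0.3042
lambda*||prox|| = 1.8728
Total = 2.177


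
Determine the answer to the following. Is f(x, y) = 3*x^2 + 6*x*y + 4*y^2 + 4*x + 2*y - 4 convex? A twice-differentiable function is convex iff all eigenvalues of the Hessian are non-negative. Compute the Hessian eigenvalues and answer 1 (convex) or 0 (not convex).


The Hessian of f(x,y) = 3*x^2 + 6*x*y + 4*y^2 + 4*x + 2*y - 4 is:
H = [[6, 6], [6, 8]]
Trace = 6 + 8 = 14
Determinant = 6*8 - (6)^2 = 12
Discriminant = (14)^2 - 4*12 = 148.0
Eigenvalues: lambda_1 = 0.9172, lambda_2 = 13.0828
The function is convex.

1


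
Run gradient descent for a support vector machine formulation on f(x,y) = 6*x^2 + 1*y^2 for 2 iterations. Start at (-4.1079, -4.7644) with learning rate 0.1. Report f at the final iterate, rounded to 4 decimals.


Gradient descent on f(x,y) = 6*x^2 + 1*y^2.
Starting point: (-4.1079, -4.7644), alpha = 0.1
Step 1: grad_x = 2*6*-4.1079 = -49.2948, grad_y = 2*1*-4.7644 = -9.5288
  x_1 = -4.1079 - 0.1*-49.2948 = 0.8216
  y_1 = -4.7644 - 0.1*-9.5288 = -3.8115
Step 2: grad_x = 2*6*0.8216 = 9.859, grad_y = 2*1*-3.8115 = -7.623
  x_2 = 0.8216 - 0.1*9.859 = -0.1643
  y_2 = -3.8115 - 0.1*-7.623 = -3.0492
f(-0.1643, -3.0492) = 6*(-0.1643)^2 + 1*(-3.0492)^2 = 9.4597


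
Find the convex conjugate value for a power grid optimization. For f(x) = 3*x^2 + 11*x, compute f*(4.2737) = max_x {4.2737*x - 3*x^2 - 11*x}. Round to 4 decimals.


f*(y) = sup_x {y*x - a*x^2 - b*x} = sup_x {(y-b)*x - a*x^2}
FOC: (y - b) - 2a*x = 0 => x* = (y - b)/(2a)
x* = (4.2737 - 11)/(2*3) = -1.1211
f*(4.2737) = (y-b)^2/(4a) = (4.2737 - 11)^2/(4*3)
= 45.2431/12 = 3.7703


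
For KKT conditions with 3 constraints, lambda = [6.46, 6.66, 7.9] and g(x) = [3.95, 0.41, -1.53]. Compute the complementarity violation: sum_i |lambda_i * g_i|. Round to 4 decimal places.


KKT complementary slackness check:
lambda_1 * g_1 = 6.46 * 3.95 = 25.517
lambda_2 * g_2 = 6.66 * 0.41 = 2.7306
lambda_3 * g_3 = 7.9 * -1.53 = -12.087
Total violation = 25.517 + 2.7306 + 12.087 = 40.3346


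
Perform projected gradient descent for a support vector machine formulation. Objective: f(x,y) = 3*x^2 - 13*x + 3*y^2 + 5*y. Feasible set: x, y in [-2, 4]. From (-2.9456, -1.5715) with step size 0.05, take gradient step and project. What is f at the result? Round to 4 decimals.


Step 1: Compute gradient at (-2.9456, -1.5715).
grad_x = 2*3*-2.9456 - 13 = -30.6736
grad_y = 2*3*-1.5715 + 5 = -4.429
Step 2: Gradient step.
x_raw = -2.9456 - 0.05*-30.6736 = -1.4119
y_raw = -1.5715 - 0.05*-4.429 = -1.3501
Step 3: Project onto [-2, 4].
x_proj = clip(-1.4119) = -1.4119
y_proj = clip(-1.3501) = -1.3501
Step 4: Evaluate f.
f(-1.4119, -1.3501) = 23.0532


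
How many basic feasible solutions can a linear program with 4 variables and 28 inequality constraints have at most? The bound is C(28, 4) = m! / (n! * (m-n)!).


Each vertex corresponds to some choice of n active constraints out of m, so the number of vertices is at most C(m, n) = m! / (n!(m-n)!).
m = 28, n = 4
Numerator: 28 * 27 * 26 * 25
Denominator: 4! = 24
C(28, 4) = 20475


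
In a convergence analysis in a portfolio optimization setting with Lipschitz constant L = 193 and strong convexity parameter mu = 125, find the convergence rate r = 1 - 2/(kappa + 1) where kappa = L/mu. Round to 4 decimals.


Step 1: Compute the condition number.
kappa = L/mu = 193/125 = 1.544
Step 2: Compute the convergence rate.
r = 1 - 2/(kappa + 1) = 1 - 2*mu/(L + mu) = (L - mu)/(L + mu) = 68/318 = 0.2138


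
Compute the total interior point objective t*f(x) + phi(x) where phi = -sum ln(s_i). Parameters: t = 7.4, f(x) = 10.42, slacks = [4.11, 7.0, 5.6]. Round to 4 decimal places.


Step 1: Compute log-barrier.
ln values: [1.4134, 1.9459, 1.7228]
phi = -(1.4134 + 1.9459 + 1.7228) = -5.0821
Step 2: Compute augmented objective.
t*f(x) = 7.4*10.42 = 77.108
Total = 77.108 - 5.0821 = 72.0259
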